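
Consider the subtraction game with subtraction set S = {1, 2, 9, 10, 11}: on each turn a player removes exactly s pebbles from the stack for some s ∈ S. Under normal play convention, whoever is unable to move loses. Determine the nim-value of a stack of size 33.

G(0) = 0
G(1) = mex{0} = 1
G(2) = mex{1,0} = 2
G(3) = mex{2,1} = 0
G(4) = mex{0,2} = 1
G(5) = mex{1,0} = 2
G(6) = mex{2,1} = 0
G(7) = mex{0,2} = 1
G(8) = mex{1,0} = 2
G(9) = mex{2,1,0} = 3
G(10) = mex{3,2,1,0} = 4
G(11) = mex{4,3,2,1,0} = 5
G(12) = mex{5,4,0,2,1} = 3
G(13) = mex{3,5,1,0,2} = 4
G(14) = mex{4,3,2,1,0} = 5
G(15) = mex{5,4,0,2,1} = 3
G(16) = mex{3,5,1,0,2} = 4
G(17) = mex{4,3,2,1,0} = 5
G(18) = mex{5,4,3,2,1} = 0
G(19) = mex{0,5,4,3,2} = 1
G(20) = mex{1,0,5,4,3} = 2
G(21) = mex{2,1,3,5,4} = 0
G(22) = mex{0,2,4,3,5} = 1
G(23) = mex{1,0,5,4,3} = 2
G(24) = mex{2,1,3,5,4} = 0
G(25) = mex{0,2,4,3,5} = 1
G(26) = mex{1,0,5,4,3} = 2
G(27) = mex{2,1,0,5,4} = 3
G(28) = mex{3,2,1,0,5} = 4
G(29) = mex{4,3,2,1,0} = 5
G(30) = mex{5,4,0,2,1} = 3
G(31) = mex{3,5,1,0,2} = 4
G(32) = mex{4,3,2,1,0} = 5
G(33) = mex{5,4,0,2,1} = 3

3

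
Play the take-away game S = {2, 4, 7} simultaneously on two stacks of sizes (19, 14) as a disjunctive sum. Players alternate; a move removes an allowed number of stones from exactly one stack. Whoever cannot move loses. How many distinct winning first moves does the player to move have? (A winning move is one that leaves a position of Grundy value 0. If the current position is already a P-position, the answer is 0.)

All stacks use S = {2, 4, 7}:
n :  0  1  2  3  4  5  6  7  8  9 10 11 12 13 14 15 16 17 18 19
G :  0  0  1  1  2  2  0  3  1  0  2  1  0  2  1  0  2  1  0  2
Stack A: G(19) = 2.
Stack B: G(14) = 1.
Combined Grundy value = 2 ⊕ 1 = 3.
A winning move leaves total XOR = 0, i.e. changes one component's Grundy value g to g ⊕ X where X is the current total.
Stack A: need g' = 2⊕3 = 1. Options: 19−2→G=1, 19−4→G=0, 19−7→G=0. Hits: 1.
Stack B: need g' = 1⊕3 = 2. Options: 14−2→G=0, 14−4→G=2, 14−7→G=3. Hits: 1.

2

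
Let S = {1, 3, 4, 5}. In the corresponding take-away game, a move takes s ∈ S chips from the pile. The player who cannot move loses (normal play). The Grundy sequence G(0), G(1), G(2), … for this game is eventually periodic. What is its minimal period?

8

G(0) = 0
G(1) = mex{0} = 1
G(2) = mex{1} = 0
G(3) = mex{0,0} = 1
G(4) = mex{1,1,0} = 2
G(5) = mex{2,0,1,0} = 3
G(6) = mex{3,1,0,1} = 2
G(7) = mex{2,2,1,0} = 3
G(8) = mex{3,3,2,1} = 0
G(9) = mex{0,2,3,2} = 1
G(10) = mex{1,3,2,3} = 0
G(11) = mex{0,0,3,2} = 1
G(12) = mex{1,1,0,3} = 2
G(13) = mex{2,0,1,0} = 3
G(14) = mex{3,1,0,1} = 2
G(15) = mex{2,2,1,0} = 3
G(16) = mex{3,3,2,1} = 0
G(17) = mex{0,2,3,2} = 1
G(n+8) = G(n) holds for n = 0,…,4 (a full window of length max(S) = 5), so the sequence is purely periodic with period 8.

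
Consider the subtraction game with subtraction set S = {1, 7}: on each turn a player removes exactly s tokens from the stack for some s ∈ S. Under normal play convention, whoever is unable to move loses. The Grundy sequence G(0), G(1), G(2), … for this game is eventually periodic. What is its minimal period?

n :  0  1  2  3  4  5  6  7  8  9 10 11 12 13 14
G :  0  1  0  1  0  1  0  1  0  1  0  1  0  1  0
G(n+2) = G(n) holds for n = 0,…,6 (a full window of length max(S) = 7), so the sequence is purely periodic with period 2.

2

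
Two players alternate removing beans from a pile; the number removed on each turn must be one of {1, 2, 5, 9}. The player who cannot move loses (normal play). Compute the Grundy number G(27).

n :  0  1  2  3  4  5  6  7  8  9 10 11 12 13 14 15 16 17 18 19 20 21 22 23 24 25 26 27
G :  0  1  2  0  1  2  0  1  2  3  0  1  2  0  1  2  0  1  2  3  0  1  2  0  1  2  0  1

1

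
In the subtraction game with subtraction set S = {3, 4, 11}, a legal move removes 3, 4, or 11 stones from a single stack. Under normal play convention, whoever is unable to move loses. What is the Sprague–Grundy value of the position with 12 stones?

n :  0  1  2  3  4  5  6  7  8  9 10 11 12
G :  0  0  0  1  1  1  2  0  0  0  1  1  1

1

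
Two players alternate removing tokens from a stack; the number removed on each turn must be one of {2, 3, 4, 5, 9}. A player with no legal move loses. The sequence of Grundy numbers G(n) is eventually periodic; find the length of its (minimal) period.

7

G(0) = 0
G(1) = mex{} = 0
G(2) = mex{0} = 1
G(3) = mex{0,0} = 1
G(4) = mex{1,0,0} = 2
G(5) = mex{1,1,0,0} = 2
G(6) = mex{2,1,1,0} = 3
G(7) = mex{2,2,1,1} = 0
G(8) = mex{3,2,2,1} = 0
G(9) = mex{0,3,2,2,0} = 1
G(10) = mex{0,0,3,2,0} = 1
G(11) = mex{1,0,0,3,1} = 2
G(12) = mex{1,1,0,0,1} = 2
G(13) = mex{2,1,1,0,2} = 3
G(14) = mex{2,2,1,1,2} = 0
G(15) = mex{3,2,2,1,3} = 0
G(16) = mex{0,3,2,2,0} = 1
G(17) = mex{0,0,3,2,0} = 1
G(n+7) = G(n) holds for n = 0,…,8 (a full window of length max(S) = 9), so the sequence is purely periodic with period 7.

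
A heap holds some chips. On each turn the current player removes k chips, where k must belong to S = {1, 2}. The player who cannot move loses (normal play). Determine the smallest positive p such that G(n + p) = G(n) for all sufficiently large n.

3

G(0) = 0
G(1) = mex{0} = 1
G(2) = mex{1,0} = 2
G(3) = mex{2,1} = 0
G(4) = mex{0,2} = 1
G(5) = mex{1,0} = 2
G(6) = mex{2,1} = 0
G(7) = mex{0,2} = 1
G(8) = mex{1,0} = 2
G(9) = mex{2,1} = 0
G(10) = mex{0,2} = 1
G(11) = mex{1,0} = 2
G(12) = mex{2,1} = 0
G(13) = mex{0,2} = 1
G(14) = mex{1,0} = 2
G(n+3) = G(n) holds for n = 0,…,1 (a full window of length max(S) = 2), so the sequence is purely periodic with period 3.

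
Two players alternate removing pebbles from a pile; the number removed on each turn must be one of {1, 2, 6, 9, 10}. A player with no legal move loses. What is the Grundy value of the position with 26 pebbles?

n :  0  1  2  3  4  5  6  7  8  9 10 11 12 13 14 15 16 17 18 19 20 21 22 23 24 25 26
G :  0  1  2  0  1  2  3  0  1  2  3  0  1  2  0  1  2  3  0  1  2  3  0  1  2  0  1

1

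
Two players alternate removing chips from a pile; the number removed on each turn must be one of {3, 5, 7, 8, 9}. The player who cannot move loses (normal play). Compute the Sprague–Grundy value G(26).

0

G(0) = 0
G(1) = mex{} = 0
G(2) = mex{} = 0
G(3) = mex{0} = 1
G(4) = mex{0} = 1
G(5) = mex{0,0} = 1
G(6) = mex{1,0} = 2
G(7) = mex{1,0,0} = 2
G(8) = mex{1,1,0,0} = 2
G(9) = mex{2,1,0,0,0} = 3
G(10) = mex{2,1,1,0,0} = 3
G(11) = mex{2,2,1,1,0} = 3
G(12) = mex{3,2,1,1,1} = 0
G(13) = mex{3,2,2,1,1} = 0
G(14) = mex{3,3,2,2,1} = 0
G(15) = mex{0,3,2,2,2} = 1
G(16) = mex{0,3,3,2,2} = 1
G(17) = mex{0,0,3,3,2} = 1
G(18) = mex{1,0,3,3,3} = 2
G(19) = mex{1,0,0,3,3} = 2
G(20) = mex{1,1,0,0,3} = 2
G(21) = mex{2,1,0,0,0} = 3
G(22) = mex{2,1,1,0,0} = 3
G(23) = mex{2,2,1,1,0} = 3
G(24) = mex{3,2,1,1,1} = 0
G(25) = mex{3,2,2,1,1} = 0
G(26) = mex{3,3,2,2,1} = 0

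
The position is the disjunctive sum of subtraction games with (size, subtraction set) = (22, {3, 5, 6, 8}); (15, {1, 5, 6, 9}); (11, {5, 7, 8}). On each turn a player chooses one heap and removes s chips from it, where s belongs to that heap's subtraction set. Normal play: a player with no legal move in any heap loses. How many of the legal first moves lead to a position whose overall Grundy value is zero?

Heap A, S = {3, 5, 6, 8}:
n :  0  1  2  3  4  5  6  7  8  9 10 11 12 13 14 15 16 17 18 19 20 21 22
G :  0  0  0  1  1  1  2  2  2  3  3  0  0  0  1  1  1  2  2  2  3  3  0
G_A(22) = 0.
Heap B, S = {1, 5, 6, 9}:
n :  0  1  2  3  4  5  6  7  8  9 10 11 12 13 14 15
G :  0  1  0  1  0  1  2  3  2  3  2  3  0  1  0  1
G_B(15) = 1.
Heap C, S = {5, 7, 8}:
G(0) = 0
G(1) = mex{} = 0
G(2) = mex{} = 0
G(3) = mex{} = 0
G(4) = mex{} = 0
G(5) = mex{0} = 1
G(6) = mex{0} = 1
G(7) = mex{0,0} = 1
G(8) = mex{0,0,0} = 1
G(9) = mex{0,0,0} = 1
G(10) = mex{1,0,0} = 2
G(11) = mex{1,0,0} = 2
G_C(11) = 2.
Combined Grundy value = 0 ⊕ 1 ⊕ 2 = 3.
A winning move leaves total XOR = 0, i.e. changes one component's Grundy value g to g ⊕ X where X is the current total.
Heap A: need g' = 0⊕3 = 3. Options: 22−3→G=2, 22−5→G=2, 22−6→G=1, 22−8→G=1. Hits: 0.
Heap B: need g' = 1⊕3 = 2. Options: 15−1→G=0, 15−5→G=2, 15−6→G=3, 15−9→G=2. Hits: 2.
Heap C: need g' = 2⊕3 = 1. Options: 11−5→G=1, 11−7→G=0, 11−8→G=0. Hits: 1.

3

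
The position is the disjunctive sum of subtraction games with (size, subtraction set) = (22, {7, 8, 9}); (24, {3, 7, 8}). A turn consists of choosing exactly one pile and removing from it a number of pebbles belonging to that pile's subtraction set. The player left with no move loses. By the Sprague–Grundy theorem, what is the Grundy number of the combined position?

1

Pile A, S = {7, 8, 9}:
G(0) = 0
G(1) = mex{} = 0
G(2) = mex{} = 0
G(3) = mex{} = 0
G(4) = mex{} = 0
G(5) = mex{} = 0
G(6) = mex{} = 0
G(7) = mex{0} = 1
G(8) = mex{0,0} = 1
G(9) = mex{0,0,0} = 1
G(10) = mex{0,0,0} = 1
G(11) = mex{0,0,0} = 1
G(12) = mex{0,0,0} = 1
G(13) = mex{0,0,0} = 1
G(14) = mex{1,0,0} = 2
G(15) = mex{1,1,0} = 2
G(16) = mex{1,1,1} = 0
G(17) = mex{1,1,1} = 0
G(18) = mex{1,1,1} = 0
G(19) = mex{1,1,1} = 0
G(20) = mex{1,1,1} = 0
G(21) = mex{2,1,1} = 0
G(22) = mex{2,2,1} = 0
G_A(22) = 0.
Pile B, S = {3, 7, 8}:
G(0) = 0
G(1) = mex{} = 0
G(2) = mex{} = 0
G(3) = mex{0} = 1
G(4) = mex{0} = 1
G(5) = mex{0} = 1
G(6) = mex{1} = 0
G(7) = mex{1,0} = 2
G(8) = mex{1,0,0} = 2
G(9) = mex{0,0,0} = 1
G(10) = mex{2,1,0} = 3
G(11) = mex{2,1,1} = 0
G(12) = mex{1,1,1} = 0
G(13) = mex{3,0,1} = 2
G(14) = mex{0,2,0} = 1
G(15) = mex{0,2,2} = 1
G(16) = mex{2,1,2} = 0
G(17) = mex{1,3,1} = 0
G(18) = mex{1,0,3} = 2
G(19) = mex{0,0,0} = 1
G(20) = mex{0,2,0} = 1
G(21) = mex{2,1,2} = 0
G(22) = mex{1,1,1} = 0
G(23) = mex{1,0,1} = 2
G(24) = mex{0,0,0} = 1
G_B(24) = 1.
Combined Grundy value = 0 ⊕ 1 = 1.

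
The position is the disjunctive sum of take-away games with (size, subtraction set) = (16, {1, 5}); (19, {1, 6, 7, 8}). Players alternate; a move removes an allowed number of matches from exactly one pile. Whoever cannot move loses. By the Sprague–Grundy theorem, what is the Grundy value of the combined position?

Pile A, S = {1, 5}:
n :  0  1  2  3  4  5  6  7  8  9 10 11 12 13 14 15 16
G :  0  1  0  1  0  1  0  1  0  1  0  1  0  1  0  1  0
G_A(16) = 0.
Pile B, S = {1, 6, 7, 8}:
G(0) = 0
G(1) = mex{0} = 1
G(2) = mex{1} = 0
G(3) = mex{0} = 1
G(4) = mex{1} = 0
G(5) = mex{0} = 1
G(6) = mex{1,0} = 2
G(7) = mex{2,1,0} = 3
G(8) = mex{3,0,1,0} = 2
G(9) = mex{2,1,0,1} = 3
G(10) = mex{3,0,1,0} = 2
G(11) = mex{2,1,0,1} = 3
G(12) = mex{3,2,1,0} = 4
G(13) = mex{4,3,2,1} = 0
G(14) = mex{0,2,3,2} = 1
G(15) = mex{1,3,2,3} = 0
G(16) = mex{0,2,3,2} = 1
G(17) = mex{1,3,2,3} = 0
G(18) = mex{0,4,3,2} = 1
G(19) = mex{1,0,4,3} = 2
G_B(19) = 2.
Combined Grundy value = 0 ⊕ 2 = 2.

2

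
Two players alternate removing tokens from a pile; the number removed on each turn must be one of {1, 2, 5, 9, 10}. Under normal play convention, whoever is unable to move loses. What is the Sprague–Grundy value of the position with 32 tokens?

n :  0  1  2  3  4  5  6  7  8  9 10 11 12 13 14 15 16 17 18 19 20 21 22 23 24 25 26 27 28 29 30 31 32
G :  0  1  2  0  1  2  0  1  2  3  4  5  3  4  0  1  2  0  1  2  0  1  2  3  4  5  3  4  0  1  2  0  1

1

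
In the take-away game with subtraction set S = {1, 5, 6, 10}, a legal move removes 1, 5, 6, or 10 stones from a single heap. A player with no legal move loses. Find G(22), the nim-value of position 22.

G(0) = 0
G(1) = mex{0} = 1
G(2) = mex{1} = 0
G(3) = mex{0} = 1
G(4) = mex{1} = 0
G(5) = mex{0,0} = 1
G(6) = mex{1,1,0} = 2
G(7) = mex{2,0,1} = 3
G(8) = mex{3,1,0} = 2
G(9) = mex{2,0,1} = 3
G(10) = mex{3,1,0,0} = 2
G(11) = mex{2,2,1,1} = 0
G(12) = mex{0,3,2,0} = 1
G(13) = mex{1,2,3,1} = 0
G(14) = mex{0,3,2,0} = 1
G(15) = mex{1,2,3,1} = 0
G(16) = mex{0,0,2,2} = 1
G(17) = mex{1,1,0,3} = 2
G(18) = mex{2,0,1,2} = 3
G(19) = mex{3,1,0,3} = 2
G(20) = mex{2,0,1,2} = 3
G(21) = mex{3,1,0,0} = 2
G(22) = mex{2,2,1,1} = 0

0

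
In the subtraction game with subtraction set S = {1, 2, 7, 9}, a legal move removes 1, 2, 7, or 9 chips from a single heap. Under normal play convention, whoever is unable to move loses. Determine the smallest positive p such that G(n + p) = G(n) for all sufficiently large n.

G(0) = 0
G(1) = mex{0} = 1
G(2) = mex{1,0} = 2
G(3) = mex{2,1} = 0
G(4) = mex{0,2} = 1
G(5) = mex{1,0} = 2
G(6) = mex{2,1} = 0
G(7) = mex{0,2,0} = 1
G(8) = mex{1,0,1} = 2
G(9) = mex{2,1,2,0} = 3
G(10) = mex{3,2,0,1} = 4
G(11) = mex{4,3,1,2} = 0
G(12) = mex{0,4,2,0} = 1
G(13) = mex{1,0,0,1} = 2
G(14) = mex{2,1,1,2} = 0
G(15) = mex{0,2,2,0} = 1
G(16) = mex{1,0,3,1} = 2
G(17) = mex{2,1,4,2} = 0
G(18) = mex{0,2,0,3} = 1
G(19) = mex{1,0,1,4} = 2
G(20) = mex{2,1,2,0} = 3
G(21) = mex{3,2,0,1} = 4
G(22) = mex{4,3,1,2} = 0
G(23) = mex{0,4,2,0} = 1
G(n+11) = G(n) holds for n = 0,…,8 (a full window of length max(S) = 9), so the sequence is purely periodic with period 11.

11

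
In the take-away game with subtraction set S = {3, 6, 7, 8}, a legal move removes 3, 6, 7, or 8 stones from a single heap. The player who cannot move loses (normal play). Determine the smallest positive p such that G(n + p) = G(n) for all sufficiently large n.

11

G(0) = 0
G(1) = mex{} = 0
G(2) = mex{} = 0
G(3) = mex{0} = 1
G(4) = mex{0} = 1
G(5) = mex{0} = 1
G(6) = mex{1,0} = 2
G(7) = mex{1,0,0} = 2
G(8) = mex{1,0,0,0} = 2
G(9) = mex{2,1,0,0} = 3
G(10) = mex{2,1,1,0} = 3
G(11) = mex{2,1,1,1} = 0
G(12) = mex{3,2,1,1} = 0
G(13) = mex{3,2,2,1} = 0
G(14) = mex{0,2,2,2} = 1
G(15) = mex{0,3,2,2} = 1
G(16) = mex{0,3,3,2} = 1
G(17) = mex{1,0,3,3} = 2
G(18) = mex{1,0,0,3} = 2
G(19) = mex{1,0,0,0} = 2
G(20) = mex{2,1,0,0} = 3
G(21) = mex{2,1,1,0} = 3
G(22) = mex{2,1,1,1} = 0
G(23) = mex{3,2,1,1} = 0
G(n+11) = G(n) holds for n = 0,…,7 (a full window of length max(S) = 8), so the sequence is purely periodic with period 11.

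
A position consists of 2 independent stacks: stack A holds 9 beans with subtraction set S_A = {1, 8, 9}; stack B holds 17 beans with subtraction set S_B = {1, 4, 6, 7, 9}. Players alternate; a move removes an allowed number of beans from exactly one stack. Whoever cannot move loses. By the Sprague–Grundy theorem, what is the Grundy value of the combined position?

Stack A, S = {1, 8, 9}:
n : 0 1 2 3 4 5 6 7 8 9
G : 0 1 0 1 0 1 0 1 2 3
G_A(9) = 3.
Stack B, S = {1, 4, 6, 7, 9}:
n :  0  1  2  3  4  5  6  7  8  9 10 11 12 13 14 15 16 17
G :  0  1  0  1  2  0  1  2  3  2  0  1  2  0  1  0  1  2
G_B(17) = 2.
Combined Grundy value = 3 ⊕ 2 = 1.

1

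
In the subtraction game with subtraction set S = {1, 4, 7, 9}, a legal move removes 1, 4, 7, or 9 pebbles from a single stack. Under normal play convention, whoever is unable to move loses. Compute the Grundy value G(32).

G(0) = 0
G(1) = mex{0} = 1
G(2) = mex{1} = 0
G(3) = mex{0} = 1
G(4) = mex{1,0} = 2
G(5) = mex{2,1} = 0
G(6) = mex{0,0} = 1
G(7) = mex{1,1,0} = 2
G(8) = mex{2,2,1} = 0
G(9) = mex{0,0,0,0} = 1
G(10) = mex{1,1,1,1} = 0
G(11) = mex{0,2,2,0} = 1
G(12) = mex{1,0,0,1} = 2
G(13) = mex{2,1,1,2} = 0
G(14) = mex{0,0,2,0} = 1
G(15) = mex{1,1,0,1} = 2
G(16) = mex{2,2,1,2} = 0
G(17) = mex{0,0,0,0} = 1
G(18) = mex{1,1,1,1} = 0
G(19) = mex{0,2,2,0} = 1
G(20) = mex{1,0,0,1} = 2
G(21) = mex{2,1,1,2} = 0
G(22) = mex{0,0,2,0} = 1
G(23) = mex{1,1,0,1} = 2
G(24) = mex{2,2,1,2} = 0
G(25) = mex{0,0,0,0} = 1
G(26) = mex{1,1,1,1} = 0
G(27) = mex{0,2,2,0} = 1
G(28) = mex{1,0,0,1} = 2
G(29) = mex{2,1,1,2} = 0
G(30) = mex{0,0,2,0} = 1
G(31) = mex{1,1,0,1} = 2
G(32) = mex{2,2,1,2} = 0

0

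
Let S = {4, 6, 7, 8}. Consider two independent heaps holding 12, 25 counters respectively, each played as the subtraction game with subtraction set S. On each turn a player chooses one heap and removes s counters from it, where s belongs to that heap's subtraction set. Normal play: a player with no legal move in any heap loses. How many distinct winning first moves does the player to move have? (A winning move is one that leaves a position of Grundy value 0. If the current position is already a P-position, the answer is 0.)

0

All heaps use S = {4, 6, 7, 8}:
G(0) = 0
G(1) = mex{} = 0
G(2) = mex{} = 0
G(3) = mex{} = 0
G(4) = mex{0} = 1
G(5) = mex{0} = 1
G(6) = mex{0,0} = 1
G(7) = mex{0,0,0} = 1
G(8) = mex{1,0,0,0} = 2
G(9) = mex{1,0,0,0} = 2
G(10) = mex{1,1,0,0} = 2
G(11) = mex{1,1,1,0} = 2
G(12) = mex{2,1,1,1} = 0
G(13) = mex{2,1,1,1} = 0
G(14) = mex{2,2,1,1} = 0
G(15) = mex{2,2,2,1} = 0
G(16) = mex{0,2,2,2} = 1
G(17) = mex{0,2,2,2} = 1
G(18) = mex{0,0,2,2} = 1
G(19) = mex{0,0,0,2} = 1
G(20) = mex{1,0,0,0} = 2
G(21) = mex{1,0,0,0} = 2
G(22) = mex{1,1,0,0} = 2
G(23) = mex{1,1,1,0} = 2
G(24) = mex{2,1,1,1} = 0
G(25) = mex{2,1,1,1} = 0
Heap A: G(12) = 0.
Heap B: G(25) = 0.
Combined Grundy value = 0 ⊕ 0 = 0.
A winning move leaves total XOR = 0, i.e. changes one component's Grundy value g to g ⊕ X where X is the current total.
Heap A: target g' = 0⊕0 = 0, but every legal move changes the Grundy value (mex property), so 0 moves.
Heap B: target g' = 0⊕0 = 0, but every legal move changes the Grundy value (mex property), so 0 moves.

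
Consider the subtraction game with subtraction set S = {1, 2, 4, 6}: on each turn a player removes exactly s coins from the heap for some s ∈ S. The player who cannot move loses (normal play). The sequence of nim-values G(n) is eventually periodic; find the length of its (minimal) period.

G(0) = 0
G(1) = mex{0} = 1
G(2) = mex{1,0} = 2
G(3) = mex{2,1} = 0
G(4) = mex{0,2,0} = 1
G(5) = mex{1,0,1} = 2
G(6) = mex{2,1,2,0} = 3
G(7) = mex{3,2,0,1} = 4
G(8) = mex{4,3,1,2} = 0
G(9) = mex{0,4,2,0} = 1
G(10) = mex{1,0,3,1} = 2
G(11) = mex{2,1,4,2} = 0
G(12) = mex{0,2,0,3} = 1
G(13) = mex{1,0,1,4} = 2
G(14) = mex{2,1,2,0} = 3
G(15) = mex{3,2,0,1} = 4
G(16) = mex{4,3,1,2} = 0
G(17) = mex{0,4,2,0} = 1
G(n+8) = G(n) holds for n = 0,…,5 (a full window of length max(S) = 6), so the sequence is purely periodic with period 8.

8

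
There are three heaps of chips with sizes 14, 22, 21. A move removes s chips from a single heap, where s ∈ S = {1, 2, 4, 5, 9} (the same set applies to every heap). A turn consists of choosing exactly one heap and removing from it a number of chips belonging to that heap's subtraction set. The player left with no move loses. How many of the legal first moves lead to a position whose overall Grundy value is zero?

0

All heaps use S = {1, 2, 4, 5, 9}:
G(0) = 0
G(1) = mex{0} = 1
G(2) = mex{1,0} = 2
G(3) = mex{2,1} = 0
G(4) = mex{0,2,0} = 1
G(5) = mex{1,0,1,0} = 2
G(6) = mex{2,1,2,1} = 0
G(7) = mex{0,2,0,2} = 1
G(8) = mex{1,0,1,0} = 2
G(9) = mex{2,1,2,1,0} = 3
G(10) = mex{3,2,0,2,1} = 4
G(11) = mex{4,3,1,0,2} = 5
G(12) = mex{5,4,2,1,0} = 3
G(13) = mex{3,5,3,2,1} = 0
G(14) = mex{0,3,4,3,2} = 1
G(15) = mex{1,0,5,4,0} = 2
G(16) = mex{2,1,3,5,1} = 0
G(17) = mex{0,2,0,3,2} = 1
G(18) = mex{1,0,1,0,3} = 2
G(19) = mex{2,1,2,1,4} = 0
G(20) = mex{0,2,0,2,5} = 1
G(21) = mex{1,0,1,0,3} = 2
G(22) = mex{2,1,2,1,0} = 3
Heap A: G(14) = 1.
Heap B: G(22) = 3.
Heap C: G(21) = 2.
Combined Grundy value = 1 ⊕ 3 ⊕ 2 = 0.
A winning move leaves total XOR = 0, i.e. changes one component's Grundy value g to g ⊕ X where X is the current total.
Heap A: target g' = 1⊕0 = 1, but every legal move changes the Grundy value (mex property), so 0 moves.
Heap B: target g' = 3⊕0 = 3, but every legal move changes the Grundy value (mex property), so 0 moves.
Heap C: target g' = 2⊕0 = 2, but every legal move changes the Grundy value (mex property), so 0 moves.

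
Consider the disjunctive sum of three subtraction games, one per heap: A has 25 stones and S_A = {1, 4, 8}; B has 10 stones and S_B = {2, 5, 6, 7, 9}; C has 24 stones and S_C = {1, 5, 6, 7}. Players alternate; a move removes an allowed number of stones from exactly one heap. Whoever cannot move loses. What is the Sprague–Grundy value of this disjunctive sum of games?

Heap A, S = {1, 4, 8}:
G(0) = 0
G(1) = mex{0} = 1
G(2) = mex{1} = 0
G(3) = mex{0} = 1
G(4) = mex{1,0} = 2
G(5) = mex{2,1} = 0
G(6) = mex{0,0} = 1
G(7) = mex{1,1} = 0
G(8) = mex{0,2,0} = 1
G(9) = mex{1,0,1} = 2
G(10) = mex{2,1,0} = 3
G(11) = mex{3,0,1} = 2
G(12) = mex{2,1,2} = 0
G(13) = mex{0,2,0} = 1
G(14) = mex{1,3,1} = 0
G(15) = mex{0,2,0} = 1
G(16) = mex{1,0,1} = 2
G(17) = mex{2,1,2} = 0
G(18) = mex{0,0,3} = 1
G(19) = mex{1,1,2} = 0
G(20) = mex{0,2,0} = 1
G(21) = mex{1,0,1} = 2
G(22) = mex{2,1,0} = 3
G(23) = mex{3,0,1} = 2
G(24) = mex{2,1,2} = 0
G(25) = mex{0,2,0} = 1
G_A(25) = 1.
Heap B, S = {2, 5, 6, 7, 9}:
n :  0  1  2  3  4  5  6  7  8  9 10
G :  0  0  1  1  0  2  1  3  2  2  3
G_B(10) = 3.
Heap C, S = {1, 5, 6, 7}:
n :  0  1  2  3  4  5  6  7  8  9 10 11 12 13 14 15 16 17 18 19 20 21 22 23 24
G :  0  1  0  1  0  1  2  3  2  3  2  3  0  1  0  1  0  1  2  3  2  3  2  3  0
G_C(24) = 0.
Combined Grundy value = 1 ⊕ 3 ⊕ 0 = 2.

2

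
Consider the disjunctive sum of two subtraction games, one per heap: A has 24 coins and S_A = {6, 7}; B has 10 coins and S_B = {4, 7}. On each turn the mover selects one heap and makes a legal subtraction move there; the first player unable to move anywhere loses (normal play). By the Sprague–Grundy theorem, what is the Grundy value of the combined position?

Heap A, S = {6, 7}:
G(0) = 0
G(1) = mex{} = 0
G(2) = mex{} = 0
G(3) = mex{} = 0
G(4) = mex{} = 0
G(5) = mex{} = 0
G(6) = mex{0} = 1
G(7) = mex{0,0} = 1
G(8) = mex{0,0} = 1
G(9) = mex{0,0} = 1
G(10) = mex{0,0} = 1
G(11) = mex{0,0} = 1
G(12) = mex{1,0} = 2
G(13) = mex{1,1} = 0
G(14) = mex{1,1} = 0
G(15) = mex{1,1} = 0
G(16) = mex{1,1} = 0
G(17) = mex{1,1} = 0
G(18) = mex{2,1} = 0
G(19) = mex{0,2} = 1
G(20) = mex{0,0} = 1
G(21) = mex{0,0} = 1
G(22) = mex{0,0} = 1
G(23) = mex{0,0} = 1
G(24) = mex{0,0} = 1
G_A(24) = 1.
Heap B, S = {4, 7}:
n :  0  1  2  3  4  5  6  7  8  9 10
G :  0  0  0  0  1  1  1  1  2  2  2
G_B(10) = 2.
Combined Grundy value = 1 ⊕ 2 = 3.

3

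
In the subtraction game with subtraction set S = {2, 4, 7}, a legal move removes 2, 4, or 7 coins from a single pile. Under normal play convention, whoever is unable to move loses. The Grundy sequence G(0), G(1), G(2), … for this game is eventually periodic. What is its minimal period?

G(0) = 0
G(1) = mex{} = 0
G(2) = mex{0} = 1
G(3) = mex{0} = 1
G(4) = mex{1,0} = 2
G(5) = mex{1,0} = 2
G(6) = mex{2,1} = 0
G(7) = mex{2,1,0} = 3
G(8) = mex{0,2,0} = 1
G(9) = mex{3,2,1} = 0
G(10) = mex{1,0,1} = 2
G(11) = mex{0,3,2} = 1
G(12) = mex{2,1,2} = 0
G(13) = mex{1,0,0} = 2
G(14) = mex{0,2,3} = 1
G(15) = mex{2,1,1} = 0
G(16) = mex{1,0,0} = 2
G(17) = mex{0,2,2} = 1
G(18) = mex{2,1,1} = 0
G(19) = mex{1,0,0} = 2
From n = 8 onward G(n+3) = G(n); since this holds over max(S) = 7 consecutive positions the period is 3 (pre-period 8).

3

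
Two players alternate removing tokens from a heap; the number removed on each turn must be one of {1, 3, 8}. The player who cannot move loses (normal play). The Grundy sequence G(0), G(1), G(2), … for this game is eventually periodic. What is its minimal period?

11

n :  0  1  2  3  4  5  6  7  8  9 10 11 12 13 14 15 16 17 18 19 20 21 22 23
G :  0  1  0  1  0  1  0  1  2  3  2  0  1  0  1  0  1  0  1  2  3  2  0  1
G(n+11) = G(n) holds for n = 0,…,7 (a full window of length max(S) = 8), so the sequence is purely periodic with period 11.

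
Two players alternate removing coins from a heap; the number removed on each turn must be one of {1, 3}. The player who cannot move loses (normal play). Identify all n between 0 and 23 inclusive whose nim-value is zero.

n :  0  1  2  3  4  5  6  7  8  9 10 11 12 13 14 15 16 17 18 19 20 21 22 23
G :  0  1  0  1  0  1  0  1  0  1  0  1  0  1  0  1  0  1  0  1  0  1  0  1
P-positions are exactly the n with G(n) = 0.

0, 2, 4, 6, 8, 10, 12, 14, 16, 18, 20, 22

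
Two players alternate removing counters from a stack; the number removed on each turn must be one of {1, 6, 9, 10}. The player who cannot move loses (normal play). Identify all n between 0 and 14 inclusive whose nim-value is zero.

G(0) = 0
G(1) = mex{0} = 1
G(2) = mex{1} = 0
G(3) = mex{0} = 1
G(4) = mex{1} = 0
G(5) = mex{0} = 1
G(6) = mex{1,0} = 2
G(7) = mex{2,1} = 0
G(8) = mex{0,0} = 1
G(9) = mex{1,1,0} = 2
G(10) = mex{2,0,1,0} = 3
G(11) = mex{3,1,0,1} = 2
G(12) = mex{2,2,1,0} = 3
G(13) = mex{3,0,0,1} = 2
G(14) = mex{2,1,1,0} = 3
P-positions are exactly the n with G(n) = 0.

0, 2, 4, 7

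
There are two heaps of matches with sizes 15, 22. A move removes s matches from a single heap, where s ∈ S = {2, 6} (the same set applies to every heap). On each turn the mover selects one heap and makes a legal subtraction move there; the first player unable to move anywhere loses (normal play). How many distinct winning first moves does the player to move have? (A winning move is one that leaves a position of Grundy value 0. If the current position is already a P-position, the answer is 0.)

0

All heaps use S = {2, 6}:
G(0) = 0
G(1) = mex{} = 0
G(2) = mex{0} = 1
G(3) = mex{0} = 1
G(4) = mex{1} = 0
G(5) = mex{1} = 0
G(6) = mex{0,0} = 1
G(7) = mex{0,0} = 1
G(8) = mex{1,1} = 0
G(9) = mex{1,1} = 0
G(10) = mex{0,0} = 1
G(11) = mex{0,0} = 1
G(12) = mex{1,1} = 0
G(13) = mex{1,1} = 0
G(14) = mex{0,0} = 1
G(15) = mex{0,0} = 1
G(16) = mex{1,1} = 0
G(17) = mex{1,1} = 0
G(18) = mex{0,0} = 1
G(19) = mex{0,0} = 1
G(20) = mex{1,1} = 0
G(21) = mex{1,1} = 0
G(22) = mex{0,0} = 1
Heap A: G(15) = 1.
Heap B: G(22) = 1.
Combined Grundy value = 1 ⊕ 1 = 0.
A winning move leaves total XOR = 0, i.e. changes one component's Grundy value g to g ⊕ X where X is the current total.
Heap A: target g' = 1⊕0 = 1, but every legal move changes the Grundy value (mex property), so 0 moves.
Heap B: target g' = 1⊕0 = 1, but every legal move changes the Grundy value (mex property), so 0 moves.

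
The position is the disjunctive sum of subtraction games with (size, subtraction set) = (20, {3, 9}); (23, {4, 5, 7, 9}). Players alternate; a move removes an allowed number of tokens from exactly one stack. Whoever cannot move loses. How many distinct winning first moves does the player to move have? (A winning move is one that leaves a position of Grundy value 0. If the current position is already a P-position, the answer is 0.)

Stack A, S = {3, 9}:
n :  0  1  2  3  4  5  6  7  8  9 10 11 12 13 14 15 16 17 18 19 20
G :  0  0  0  1  1  1  0  0  0  1  1  1  0  0  0  1  1  1  0  0  0
G_A(20) = 0.
Stack B, S = {4, 5, 7, 9}:
G(0) = 0
G(1) = mex{} = 0
G(2) = mex{} = 0
G(3) = mex{} = 0
G(4) = mex{0} = 1
G(5) = mex{0,0} = 1
G(6) = mex{0,0} = 1
G(7) = mex{0,0,0} = 1
G(8) = mex{1,0,0} = 2
G(9) = mex{1,1,0,0} = 2
G(10) = mex{1,1,0,0} = 2
G(11) = mex{1,1,1,0} = 2
G(12) = mex{2,1,1,0} = 3
G(13) = mex{2,2,1,1} = 0
G(14) = mex{2,2,1,1} = 0
G(15) = mex{2,2,2,1} = 0
G(16) = mex{3,2,2,1} = 0
G(17) = mex{0,3,2,2} = 1
G(18) = mex{0,0,2,2} = 1
G(19) = mex{0,0,3,2} = 1
G(20) = mex{0,0,0,2} = 1
G(21) = mex{1,0,0,3} = 2
G(22) = mex{1,1,0,0} = 2
G(23) = mex{1,1,0,0} = 2
G_B(23) = 2.
Combined Grundy value = 0 ⊕ 2 = 2.
A winning move leaves total XOR = 0, i.e. changes one component's Grundy value g to g ⊕ X where X is the current total.
Stack A: need g' = 0⊕2 = 2. Options: 20−3→G=1, 20−9→G=1. Hits: 0.
Stack B: need g' = 2⊕2 = 0. Options: 23−4→G=1, 23−5→G=1, 23−7→G=0, 23−9→G=0. Hits: 2.

2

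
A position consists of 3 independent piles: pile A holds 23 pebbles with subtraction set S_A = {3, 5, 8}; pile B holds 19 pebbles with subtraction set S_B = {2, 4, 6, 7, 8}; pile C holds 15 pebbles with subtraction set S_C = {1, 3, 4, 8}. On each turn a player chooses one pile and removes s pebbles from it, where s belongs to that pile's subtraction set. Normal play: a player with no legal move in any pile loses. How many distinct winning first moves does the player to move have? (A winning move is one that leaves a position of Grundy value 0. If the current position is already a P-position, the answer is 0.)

Pile A, S = {3, 5, 8}:
n :  0  1  2  3  4  5  6  7  8  9 10 11 12 13 14 15 16 17 18 19 20 21 22 23
G :  0  0  0  1  1  1  2  2  2  3  3  0  0  0  1  1  1  2  2  2  3  3  0  0
G_A(23) = 0.
Pile B, S = {2, 4, 6, 7, 8}:
G(0) = 0
G(1) = mex{} = 0
G(2) = mex{0} = 1
G(3) = mex{0} = 1
G(4) = mex{1,0} = 2
G(5) = mex{1,0} = 2
G(6) = mex{2,1,0} = 3
G(7) = mex{2,1,0,0} = 3
G(8) = mex{3,2,1,0,0} = 4
G(9) = mex{3,2,1,1,0} = 4
G(10) = mex{4,3,2,1,1} = 0
G(11) = mex{4,3,2,2,1} = 0
G(12) = mex{0,4,3,2,2} = 1
G(13) = mex{0,4,3,3,2} = 1
G(14) = mex{1,0,4,3,3} = 2
G(15) = mex{1,0,4,4,3} = 2
G(16) = mex{2,1,0,4,4} = 3
G(17) = mex{2,1,0,0,4} = 3
G(18) = mex{3,2,1,0,0} = 4
G(19) = mex{3,2,1,1,0} = 4
G_B(19) = 4.
Pile C, S = {1, 3, 4, 8}:
G(0) = 0
G(1) = mex{0} = 1
G(2) = mex{1} = 0
G(3) = mex{0,0} = 1
G(4) = mex{1,1,0} = 2
G(5) = mex{2,0,1} = 3
G(6) = mex{3,1,0} = 2
G(7) = mex{2,2,1} = 0
G(8) = mex{0,3,2,0} = 1
G(9) = mex{1,2,3,1} = 0
G(10) = mex{0,0,2,0} = 1
G(11) = mex{1,1,0,1} = 2
G(12) = mex{2,0,1,2} = 3
G(13) = mex{3,1,0,3} = 2
G(14) = mex{2,2,1,2} = 0
G(15) = mex{0,3,2,0} = 1
G_C(15) = 1.
Combined Grundy value = 0 ⊕ 4 ⊕ 1 = 5.
A winning move leaves total XOR = 0, i.e. changes one component's Grundy value g to g ⊕ X where X is the current total.
Pile A: need g' = 0⊕5 = 5. Options: 23−3→G=3, 23−5→G=2, 23−8→G=1. Hits: 0.
Pile B: need g' = 4⊕5 = 1. Options: 19−2→G=3, 19−4→G=2, 19−6→G=1, 19−7→G=1, 19−8→G=0. Hits: 2.
Pile C: need g' = 1⊕5 = 4. Options: 15−1→G=0, 15−3→G=3, 15−4→G=2, 15−8→G=0. Hits: 0.

2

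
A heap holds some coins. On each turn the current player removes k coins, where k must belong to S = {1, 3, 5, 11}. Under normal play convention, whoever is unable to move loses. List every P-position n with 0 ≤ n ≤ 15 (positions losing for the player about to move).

0, 2, 4, 6, 8, 10, 12, 14

G(0) = 0
G(1) = mex{0} = 1
G(2) = mex{1} = 0
G(3) = mex{0,0} = 1
G(4) = mex{1,1} = 0
G(5) = mex{0,0,0} = 1
G(6) = mex{1,1,1} = 0
G(7) = mex{0,0,0} = 1
G(8) = mex{1,1,1} = 0
G(9) = mex{0,0,0} = 1
G(10) = mex{1,1,1} = 0
G(11) = mex{0,0,0,0} = 1
G(12) = mex{1,1,1,1} = 0
G(13) = mex{0,0,0,0} = 1
G(14) = mex{1,1,1,1} = 0
G(15) = mex{0,0,0,0} = 1
P-positions are exactly the n with G(n) = 0.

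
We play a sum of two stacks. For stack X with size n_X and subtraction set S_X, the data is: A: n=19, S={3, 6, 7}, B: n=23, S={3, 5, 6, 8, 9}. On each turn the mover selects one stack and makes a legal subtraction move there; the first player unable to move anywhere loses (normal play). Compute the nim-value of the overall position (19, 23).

0

Stack A, S = {3, 6, 7}:
n :  0  1  2  3  4  5  6  7  8  9 10 11 12 13 14 15 16 17 18 19
G :  0  0  0  1  1  1  2  2  2  3  0  0  0  1  1  1  2  2  2  3
G_A(19) = 3.
Stack B, S = {3, 5, 6, 8, 9}:
n :  0  1  2  3  4  5  6  7  8  9 10 11 12 13 14 15 16 17 18 19 20 21 22 23
G :  0  0  0  1  1  1  2  2  2  3  3  3  0  0  0  1  1  1  2  2  2  3  3  3
G_B(23) = 3.
Combined Grundy value = 3 ⊕ 3 = 0.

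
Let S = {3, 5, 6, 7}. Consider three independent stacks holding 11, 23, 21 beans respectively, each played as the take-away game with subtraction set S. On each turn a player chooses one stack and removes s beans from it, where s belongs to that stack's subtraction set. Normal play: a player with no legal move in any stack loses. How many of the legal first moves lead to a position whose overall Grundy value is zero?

All stacks use S = {3, 5, 6, 7}:
n :  0  1  2  3  4  5  6  7  8  9 10 11 12 13 14 15 16 17 18 19 20 21 22 23
G :  0  0  0  1  1  1  2  2  2  3  0  0  0  1  1  1  2  2  2  3  0  0  0  1
Stack A: G(11) = 0.
Stack B: G(23) = 1.
Stack C: G(21) = 0.
Combined Grundy value = 0 ⊕ 1 ⊕ 0 = 1.
A winning move leaves total XOR = 0, i.e. changes one component's Grundy value g to g ⊕ X where X is the current total.
Stack A: need g' = 0⊕1 = 1. Options: 11−3→G=2, 11−5→G=2, 11−6→G=1, 11−7→G=1. Hits: 2.
Stack B: need g' = 1⊕1 = 0. Options: 23−3→G=0, 23−5→G=2, 23−6→G=2, 23−7→G=2. Hits: 1.
Stack C: need g' = 0⊕1 = 1. Options: 21−3→G=2, 21−5→G=2, 21−6→G=1, 21−7→G=1. Hits: 2.

5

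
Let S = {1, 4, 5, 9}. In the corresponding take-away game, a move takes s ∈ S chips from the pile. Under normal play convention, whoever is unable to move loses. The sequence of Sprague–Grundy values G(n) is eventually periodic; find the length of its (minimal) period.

8

G(0) = 0
G(1) = mex{0} = 1
G(2) = mex{1} = 0
G(3) = mex{0} = 1
G(4) = mex{1,0} = 2
G(5) = mex{2,1,0} = 3
G(6) = mex{3,0,1} = 2
G(7) = mex{2,1,0} = 3
G(8) = mex{3,2,1} = 0
G(9) = mex{0,3,2,0} = 1
G(10) = mex{1,2,3,1} = 0
G(11) = mex{0,3,2,0} = 1
G(12) = mex{1,0,3,1} = 2
G(13) = mex{2,1,0,2} = 3
G(14) = mex{3,0,1,3} = 2
G(15) = mex{2,1,0,2} = 3
G(16) = mex{3,2,1,3} = 0
G(17) = mex{0,3,2,0} = 1
G(18) = mex{1,2,3,1} = 0
G(n+8) = G(n) holds for n = 0,…,8 (a full window of length max(S) = 9), so the sequence is purely periodic with period 8.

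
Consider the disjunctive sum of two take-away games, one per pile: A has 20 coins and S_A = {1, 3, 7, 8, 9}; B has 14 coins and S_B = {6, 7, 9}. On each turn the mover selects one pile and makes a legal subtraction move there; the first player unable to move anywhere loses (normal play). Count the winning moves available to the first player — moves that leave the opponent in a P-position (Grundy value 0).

2

Pile A, S = {1, 3, 7, 8, 9}:
G(0) = 0
G(1) = mex{0} = 1
G(2) = mex{1} = 0
G(3) = mex{0,0} = 1
G(4) = mex{1,1} = 0
G(5) = mex{0,0} = 1
G(6) = mex{1,1} = 0
G(7) = mex{0,0,0} = 1
G(8) = mex{1,1,1,0} = 2
G(9) = mex{2,0,0,1,0} = 3
G(10) = mex{3,1,1,0,1} = 2
G(11) = mex{2,2,0,1,0} = 3
G(12) = mex{3,3,1,0,1} = 2
G(13) = mex{2,2,0,1,0} = 3
G(14) = mex{3,3,1,0,1} = 2
G(15) = mex{2,2,2,1,0} = 3
G(16) = mex{3,3,3,2,1} = 0
G(17) = mex{0,2,2,3,2} = 1
G(18) = mex{1,3,3,2,3} = 0
G(19) = mex{0,0,2,3,2} = 1
G(20) = mex{1,1,3,2,3} = 0
G_A(20) = 0.
Pile B, S = {6, 7, 9}:
G(0) = 0
G(1) = mex{} = 0
G(2) = mex{} = 0
G(3) = mex{} = 0
G(4) = mex{} = 0
G(5) = mex{} = 0
G(6) = mex{0} = 1
G(7) = mex{0,0} = 1
G(8) = mex{0,0} = 1
G(9) = mex{0,0,0} = 1
G(10) = mex{0,0,0} = 1
G(11) = mex{0,0,0} = 1
G(12) = mex{1,0,0} = 2
G(13) = mex{1,1,0} = 2
G(14) = mex{1,1,0} = 2
G_B(14) = 2.
Combined Grundy value = 0 ⊕ 2 = 2.
A winning move leaves total XOR = 0, i.e. changes one component's Grundy value g to g ⊕ X where X is the current total.
Pile A: need g' = 0⊕2 = 2. Options: 20−1→G=1, 20−3→G=1, 20−7→G=3, 20−8→G=2, 20−9→G=3. Hits: 1.
Pile B: need g' = 2⊕2 = 0. Options: 14−6→G=1, 14−7→G=1, 14−9→G=0. Hits: 1.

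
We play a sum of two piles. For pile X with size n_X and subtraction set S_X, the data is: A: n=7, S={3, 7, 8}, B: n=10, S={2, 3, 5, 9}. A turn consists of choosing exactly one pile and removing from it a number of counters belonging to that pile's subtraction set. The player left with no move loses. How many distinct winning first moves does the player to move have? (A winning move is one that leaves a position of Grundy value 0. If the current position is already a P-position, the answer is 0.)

2

Pile A, S = {3, 7, 8}:
G(0) = 0
G(1) = mex{} = 0
G(2) = mex{} = 0
G(3) = mex{0} = 1
G(4) = mex{0} = 1
G(5) = mex{0} = 1
G(6) = mex{1} = 0
G(7) = mex{1,0} = 2
G_A(7) = 2.
Pile B, S = {2, 3, 5, 9}:
G(0) = 0
G(1) = mex{} = 0
G(2) = mex{0} = 1
G(3) = mex{0,0} = 1
G(4) = mex{1,0} = 2
G(5) = mex{1,1,0} = 2
G(6) = mex{2,1,0} = 3
G(7) = mex{2,2,1} = 0
G(8) = mex{3,2,1} = 0
G(9) = mex{0,3,2,0} = 1
G(10) = mex{0,0,2,0} = 1
G_B(10) = 1.
Combined Grundy value = 2 ⊕ 1 = 3.
A winning move leaves total XOR = 0, i.e. changes one component's Grundy value g to g ⊕ X where X is the current total.
Pile A: need g' = 2⊕3 = 1. Options: 7−3→G=1, 7−7→G=0. Hits: 1.
Pile B: need g' = 1⊕3 = 2. Options: 10−2→G=0, 10−3→G=0, 10−5→G=2, 10−9→G=0. Hits: 1.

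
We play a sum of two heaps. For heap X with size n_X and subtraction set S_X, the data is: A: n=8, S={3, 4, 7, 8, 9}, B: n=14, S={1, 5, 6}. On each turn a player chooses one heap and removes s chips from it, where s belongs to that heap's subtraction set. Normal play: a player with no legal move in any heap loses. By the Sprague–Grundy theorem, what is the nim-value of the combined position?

Heap A, S = {3, 4, 7, 8, 9}:
n : 0 1 2 3 4 5 6 7 8
G : 0 0 0 1 1 1 2 2 2
G_A(8) = 2.
Heap B, S = {1, 5, 6}:
G(0) = 0
G(1) = mex{0} = 1
G(2) = mex{1} = 0
G(3) = mex{0} = 1
G(4) = mex{1} = 0
G(5) = mex{0,0} = 1
G(6) = mex{1,1,0} = 2
G(7) = mex{2,0,1} = 3
G(8) = mex{3,1,0} = 2
G(9) = mex{2,0,1} = 3
G(10) = mex{3,1,0} = 2
G(11) = mex{2,2,1} = 0
G(12) = mex{0,3,2} = 1
G(13) = mex{1,2,3} = 0
G(14) = mex{0,3,2} = 1
G_B(14) = 1.
Combined Grundy value = 2 ⊕ 1 = 3.

3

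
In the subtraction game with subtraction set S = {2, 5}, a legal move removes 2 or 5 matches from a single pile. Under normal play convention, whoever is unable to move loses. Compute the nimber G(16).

G(0) = 0
G(1) = mex{} = 0
G(2) = mex{0} = 1
G(3) = mex{0} = 1
G(4) = mex{1} = 0
G(5) = mex{1,0} = 2
G(6) = mex{0,0} = 1
G(7) = mex{2,1} = 0
G(8) = mex{1,1} = 0
G(9) = mex{0,0} = 1
G(10) = mex{0,2} = 1
G(11) = mex{1,1} = 0
G(12) = mex{1,0} = 2
G(13) = mex{0,0} = 1
G(14) = mex{2,1} = 0
G(15) = mex{1,1} = 0
G(16) = mex{0,0} = 1

1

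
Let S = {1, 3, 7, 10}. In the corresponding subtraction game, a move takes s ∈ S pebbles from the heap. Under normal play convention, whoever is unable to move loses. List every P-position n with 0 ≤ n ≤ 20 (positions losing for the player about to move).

G(0) = 0
G(1) = mex{0} = 1
G(2) = mex{1} = 0
G(3) = mex{0,0} = 1
G(4) = mex{1,1} = 0
G(5) = mex{0,0} = 1
G(6) = mex{1,1} = 0
G(7) = mex{0,0,0} = 1
G(8) = mex{1,1,1} = 0
G(9) = mex{0,0,0} = 1
G(10) = mex{1,1,1,0} = 2
G(11) = mex{2,0,0,1} = 3
G(12) = mex{3,1,1,0} = 2
G(13) = mex{2,2,0,1} = 3
G(14) = mex{3,3,1,0} = 2
G(15) = mex{2,2,0,1} = 3
G(16) = mex{3,3,1,0} = 2
G(17) = mex{2,2,2,1} = 0
G(18) = mex{0,3,3,0} = 1
G(19) = mex{1,2,2,1} = 0
G(20) = mex{0,0,3,2} = 1
P-positions are exactly the n with G(n) = 0.

0, 2, 4, 6, 8, 17, 19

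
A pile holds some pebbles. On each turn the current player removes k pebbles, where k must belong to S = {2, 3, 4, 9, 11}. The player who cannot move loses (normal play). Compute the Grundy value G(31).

n :  0  1  2  3  4  5  6  7  8  9 10 11 12 13 14 15 16 17 18 19 20 21 22 23 24 25 26 27 28 29 30 31
G :  0  0  1  1  2  2  0  0  1  1  2  2  3  0  0  1  1  2  2  0  0  1  1  2  2  3  0  0  1  1  2  2

2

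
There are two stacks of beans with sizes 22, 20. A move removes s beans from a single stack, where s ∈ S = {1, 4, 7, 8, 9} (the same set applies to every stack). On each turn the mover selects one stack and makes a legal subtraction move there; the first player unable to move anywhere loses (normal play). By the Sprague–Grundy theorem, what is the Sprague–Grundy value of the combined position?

All stacks use S = {1, 4, 7, 8, 9}:
n :  0  1  2  3  4  5  6  7  8  9 10 11 12 13 14 15 16 17 18 19 20 21 22
G :  0  1  0  1  2  0  1  2  3  2  3  4  5  3  4  0  1  0  1  2  0  1  2
Stack A: G(22) = 2.
Stack B: G(20) = 0.
Combined Grundy value = 2 ⊕ 0 = 2.

2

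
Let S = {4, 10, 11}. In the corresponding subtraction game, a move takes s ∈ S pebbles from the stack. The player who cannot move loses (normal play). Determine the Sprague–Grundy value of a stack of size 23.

n :  0  1  2  3  4  5  6  7  8  9 10 11 12 13 14 15 16 17 18 19 20 21 22 23
G :  0  0  0  0  1  1  1  1  0  0  2  2  1  1  3  0  0  0  2  1  1  1  0  0

0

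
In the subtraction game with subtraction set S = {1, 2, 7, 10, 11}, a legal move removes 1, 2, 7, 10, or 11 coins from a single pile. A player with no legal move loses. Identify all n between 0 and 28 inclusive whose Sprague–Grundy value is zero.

G(0) = 0
G(1) = mex{0} = 1
G(2) = mex{1,0} = 2
G(3) = mex{2,1} = 0
G(4) = mex{0,2} = 1
G(5) = mex{1,0} = 2
G(6) = mex{2,1} = 0
G(7) = mex{0,2,0} = 1
G(8) = mex{1,0,1} = 2
G(9) = mex{2,1,2} = 0
G(10) = mex{0,2,0,0} = 1
G(11) = mex{1,0,1,1,0} = 2
G(12) = mex{2,1,2,2,1} = 0
G(13) = mex{0,2,0,0,2} = 1
G(14) = mex{1,0,1,1,0} = 2
G(15) = mex{2,1,2,2,1} = 0
G(16) = mex{0,2,0,0,2} = 1
G(17) = mex{1,0,1,1,0} = 2
G(18) = mex{2,1,2,2,1} = 0
G(19) = mex{0,2,0,0,2} = 1
G(20) = mex{1,0,1,1,0} = 2
G(21) = mex{2,1,2,2,1} = 0
G(22) = mex{0,2,0,0,2} = 1
G(23) = mex{1,0,1,1,0} = 2
G(24) = mex{2,1,2,2,1} = 0
G(25) = mex{0,2,0,0,2} = 1
G(26) = mex{1,0,1,1,0} = 2
G(27) = mex{2,1,2,2,1} = 0
G(28) = mex{0,2,0,0,2} = 1
P-positions are exactly the n with G(n) = 0.

0, 3, 6, 9, 12, 15, 18, 21, 24, 27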